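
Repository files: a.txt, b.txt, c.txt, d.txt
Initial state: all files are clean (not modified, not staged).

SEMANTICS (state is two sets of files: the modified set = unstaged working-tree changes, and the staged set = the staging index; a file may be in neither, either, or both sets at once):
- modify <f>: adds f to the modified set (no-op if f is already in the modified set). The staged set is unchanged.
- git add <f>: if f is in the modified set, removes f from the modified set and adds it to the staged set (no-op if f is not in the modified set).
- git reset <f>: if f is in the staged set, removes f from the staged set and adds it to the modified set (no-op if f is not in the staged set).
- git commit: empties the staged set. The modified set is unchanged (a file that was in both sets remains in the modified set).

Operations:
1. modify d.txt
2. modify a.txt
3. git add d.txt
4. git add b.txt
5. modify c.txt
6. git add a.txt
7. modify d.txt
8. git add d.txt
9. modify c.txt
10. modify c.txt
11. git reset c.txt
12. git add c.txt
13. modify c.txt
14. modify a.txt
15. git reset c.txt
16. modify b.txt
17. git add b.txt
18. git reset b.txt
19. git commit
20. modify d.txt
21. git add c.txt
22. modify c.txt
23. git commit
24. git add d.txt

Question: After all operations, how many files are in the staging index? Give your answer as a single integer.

After op 1 (modify d.txt): modified={d.txt} staged={none}
After op 2 (modify a.txt): modified={a.txt, d.txt} staged={none}
After op 3 (git add d.txt): modified={a.txt} staged={d.txt}
After op 4 (git add b.txt): modified={a.txt} staged={d.txt}
After op 5 (modify c.txt): modified={a.txt, c.txt} staged={d.txt}
After op 6 (git add a.txt): modified={c.txt} staged={a.txt, d.txt}
After op 7 (modify d.txt): modified={c.txt, d.txt} staged={a.txt, d.txt}
After op 8 (git add d.txt): modified={c.txt} staged={a.txt, d.txt}
After op 9 (modify c.txt): modified={c.txt} staged={a.txt, d.txt}
After op 10 (modify c.txt): modified={c.txt} staged={a.txt, d.txt}
After op 11 (git reset c.txt): modified={c.txt} staged={a.txt, d.txt}
After op 12 (git add c.txt): modified={none} staged={a.txt, c.txt, d.txt}
After op 13 (modify c.txt): modified={c.txt} staged={a.txt, c.txt, d.txt}
After op 14 (modify a.txt): modified={a.txt, c.txt} staged={a.txt, c.txt, d.txt}
After op 15 (git reset c.txt): modified={a.txt, c.txt} staged={a.txt, d.txt}
After op 16 (modify b.txt): modified={a.txt, b.txt, c.txt} staged={a.txt, d.txt}
After op 17 (git add b.txt): modified={a.txt, c.txt} staged={a.txt, b.txt, d.txt}
After op 18 (git reset b.txt): modified={a.txt, b.txt, c.txt} staged={a.txt, d.txt}
After op 19 (git commit): modified={a.txt, b.txt, c.txt} staged={none}
After op 20 (modify d.txt): modified={a.txt, b.txt, c.txt, d.txt} staged={none}
After op 21 (git add c.txt): modified={a.txt, b.txt, d.txt} staged={c.txt}
After op 22 (modify c.txt): modified={a.txt, b.txt, c.txt, d.txt} staged={c.txt}
After op 23 (git commit): modified={a.txt, b.txt, c.txt, d.txt} staged={none}
After op 24 (git add d.txt): modified={a.txt, b.txt, c.txt} staged={d.txt}
Final staged set: {d.txt} -> count=1

Answer: 1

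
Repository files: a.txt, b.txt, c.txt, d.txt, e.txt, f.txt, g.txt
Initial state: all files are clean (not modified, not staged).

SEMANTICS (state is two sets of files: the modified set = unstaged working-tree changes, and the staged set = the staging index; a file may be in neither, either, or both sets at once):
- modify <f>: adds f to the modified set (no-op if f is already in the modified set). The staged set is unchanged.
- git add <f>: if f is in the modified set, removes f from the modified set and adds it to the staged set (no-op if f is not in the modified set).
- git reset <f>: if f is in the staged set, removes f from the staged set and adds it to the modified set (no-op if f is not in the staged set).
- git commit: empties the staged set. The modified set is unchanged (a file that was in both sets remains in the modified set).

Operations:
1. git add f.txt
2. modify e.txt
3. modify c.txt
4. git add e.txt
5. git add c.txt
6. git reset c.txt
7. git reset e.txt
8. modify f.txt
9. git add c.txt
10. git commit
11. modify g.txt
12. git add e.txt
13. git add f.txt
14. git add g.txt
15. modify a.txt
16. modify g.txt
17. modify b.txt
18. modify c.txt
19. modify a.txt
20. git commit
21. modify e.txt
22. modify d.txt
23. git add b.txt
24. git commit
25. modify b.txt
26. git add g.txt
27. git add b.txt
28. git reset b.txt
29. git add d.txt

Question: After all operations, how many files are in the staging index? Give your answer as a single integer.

Answer: 2

Derivation:
After op 1 (git add f.txt): modified={none} staged={none}
After op 2 (modify e.txt): modified={e.txt} staged={none}
After op 3 (modify c.txt): modified={c.txt, e.txt} staged={none}
After op 4 (git add e.txt): modified={c.txt} staged={e.txt}
After op 5 (git add c.txt): modified={none} staged={c.txt, e.txt}
After op 6 (git reset c.txt): modified={c.txt} staged={e.txt}
After op 7 (git reset e.txt): modified={c.txt, e.txt} staged={none}
After op 8 (modify f.txt): modified={c.txt, e.txt, f.txt} staged={none}
After op 9 (git add c.txt): modified={e.txt, f.txt} staged={c.txt}
After op 10 (git commit): modified={e.txt, f.txt} staged={none}
After op 11 (modify g.txt): modified={e.txt, f.txt, g.txt} staged={none}
After op 12 (git add e.txt): modified={f.txt, g.txt} staged={e.txt}
After op 13 (git add f.txt): modified={g.txt} staged={e.txt, f.txt}
After op 14 (git add g.txt): modified={none} staged={e.txt, f.txt, g.txt}
After op 15 (modify a.txt): modified={a.txt} staged={e.txt, f.txt, g.txt}
After op 16 (modify g.txt): modified={a.txt, g.txt} staged={e.txt, f.txt, g.txt}
After op 17 (modify b.txt): modified={a.txt, b.txt, g.txt} staged={e.txt, f.txt, g.txt}
After op 18 (modify c.txt): modified={a.txt, b.txt, c.txt, g.txt} staged={e.txt, f.txt, g.txt}
After op 19 (modify a.txt): modified={a.txt, b.txt, c.txt, g.txt} staged={e.txt, f.txt, g.txt}
After op 20 (git commit): modified={a.txt, b.txt, c.txt, g.txt} staged={none}
After op 21 (modify e.txt): modified={a.txt, b.txt, c.txt, e.txt, g.txt} staged={none}
After op 22 (modify d.txt): modified={a.txt, b.txt, c.txt, d.txt, e.txt, g.txt} staged={none}
After op 23 (git add b.txt): modified={a.txt, c.txt, d.txt, e.txt, g.txt} staged={b.txt}
After op 24 (git commit): modified={a.txt, c.txt, d.txt, e.txt, g.txt} staged={none}
After op 25 (modify b.txt): modified={a.txt, b.txt, c.txt, d.txt, e.txt, g.txt} staged={none}
After op 26 (git add g.txt): modified={a.txt, b.txt, c.txt, d.txt, e.txt} staged={g.txt}
After op 27 (git add b.txt): modified={a.txt, c.txt, d.txt, e.txt} staged={b.txt, g.txt}
After op 28 (git reset b.txt): modified={a.txt, b.txt, c.txt, d.txt, e.txt} staged={g.txt}
After op 29 (git add d.txt): modified={a.txt, b.txt, c.txt, e.txt} staged={d.txt, g.txt}
Final staged set: {d.txt, g.txt} -> count=2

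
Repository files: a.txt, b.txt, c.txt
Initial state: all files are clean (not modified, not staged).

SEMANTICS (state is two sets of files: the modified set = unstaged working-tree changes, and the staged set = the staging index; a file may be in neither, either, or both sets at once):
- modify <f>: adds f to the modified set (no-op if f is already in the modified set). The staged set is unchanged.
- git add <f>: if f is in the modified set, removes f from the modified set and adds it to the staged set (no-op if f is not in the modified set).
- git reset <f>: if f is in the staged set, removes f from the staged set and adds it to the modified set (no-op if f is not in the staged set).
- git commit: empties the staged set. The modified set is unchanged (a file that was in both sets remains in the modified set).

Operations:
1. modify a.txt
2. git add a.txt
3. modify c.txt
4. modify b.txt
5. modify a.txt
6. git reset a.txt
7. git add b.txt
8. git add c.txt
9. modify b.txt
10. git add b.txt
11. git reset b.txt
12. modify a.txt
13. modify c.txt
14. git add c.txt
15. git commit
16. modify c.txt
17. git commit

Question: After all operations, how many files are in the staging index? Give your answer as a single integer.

Answer: 0

Derivation:
After op 1 (modify a.txt): modified={a.txt} staged={none}
After op 2 (git add a.txt): modified={none} staged={a.txt}
After op 3 (modify c.txt): modified={c.txt} staged={a.txt}
After op 4 (modify b.txt): modified={b.txt, c.txt} staged={a.txt}
After op 5 (modify a.txt): modified={a.txt, b.txt, c.txt} staged={a.txt}
After op 6 (git reset a.txt): modified={a.txt, b.txt, c.txt} staged={none}
After op 7 (git add b.txt): modified={a.txt, c.txt} staged={b.txt}
After op 8 (git add c.txt): modified={a.txt} staged={b.txt, c.txt}
After op 9 (modify b.txt): modified={a.txt, b.txt} staged={b.txt, c.txt}
After op 10 (git add b.txt): modified={a.txt} staged={b.txt, c.txt}
After op 11 (git reset b.txt): modified={a.txt, b.txt} staged={c.txt}
After op 12 (modify a.txt): modified={a.txt, b.txt} staged={c.txt}
After op 13 (modify c.txt): modified={a.txt, b.txt, c.txt} staged={c.txt}
After op 14 (git add c.txt): modified={a.txt, b.txt} staged={c.txt}
After op 15 (git commit): modified={a.txt, b.txt} staged={none}
After op 16 (modify c.txt): modified={a.txt, b.txt, c.txt} staged={none}
After op 17 (git commit): modified={a.txt, b.txt, c.txt} staged={none}
Final staged set: {none} -> count=0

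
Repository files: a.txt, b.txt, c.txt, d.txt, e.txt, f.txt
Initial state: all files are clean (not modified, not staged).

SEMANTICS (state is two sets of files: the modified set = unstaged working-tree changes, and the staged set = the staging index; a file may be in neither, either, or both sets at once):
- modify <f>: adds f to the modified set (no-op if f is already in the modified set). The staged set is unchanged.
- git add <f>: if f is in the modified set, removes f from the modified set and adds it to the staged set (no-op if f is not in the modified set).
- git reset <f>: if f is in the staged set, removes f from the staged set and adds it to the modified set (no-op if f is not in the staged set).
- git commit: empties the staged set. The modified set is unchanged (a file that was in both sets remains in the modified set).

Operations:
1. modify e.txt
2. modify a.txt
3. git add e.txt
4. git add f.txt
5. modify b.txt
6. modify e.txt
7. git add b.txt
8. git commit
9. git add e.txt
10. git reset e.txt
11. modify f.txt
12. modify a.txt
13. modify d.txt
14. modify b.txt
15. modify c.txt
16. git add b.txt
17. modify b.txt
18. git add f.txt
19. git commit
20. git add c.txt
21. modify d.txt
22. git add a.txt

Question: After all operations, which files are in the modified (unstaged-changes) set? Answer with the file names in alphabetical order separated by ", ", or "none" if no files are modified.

Answer: b.txt, d.txt, e.txt

Derivation:
After op 1 (modify e.txt): modified={e.txt} staged={none}
After op 2 (modify a.txt): modified={a.txt, e.txt} staged={none}
After op 3 (git add e.txt): modified={a.txt} staged={e.txt}
After op 4 (git add f.txt): modified={a.txt} staged={e.txt}
After op 5 (modify b.txt): modified={a.txt, b.txt} staged={e.txt}
After op 6 (modify e.txt): modified={a.txt, b.txt, e.txt} staged={e.txt}
After op 7 (git add b.txt): modified={a.txt, e.txt} staged={b.txt, e.txt}
After op 8 (git commit): modified={a.txt, e.txt} staged={none}
After op 9 (git add e.txt): modified={a.txt} staged={e.txt}
After op 10 (git reset e.txt): modified={a.txt, e.txt} staged={none}
After op 11 (modify f.txt): modified={a.txt, e.txt, f.txt} staged={none}
After op 12 (modify a.txt): modified={a.txt, e.txt, f.txt} staged={none}
After op 13 (modify d.txt): modified={a.txt, d.txt, e.txt, f.txt} staged={none}
After op 14 (modify b.txt): modified={a.txt, b.txt, d.txt, e.txt, f.txt} staged={none}
After op 15 (modify c.txt): modified={a.txt, b.txt, c.txt, d.txt, e.txt, f.txt} staged={none}
After op 16 (git add b.txt): modified={a.txt, c.txt, d.txt, e.txt, f.txt} staged={b.txt}
After op 17 (modify b.txt): modified={a.txt, b.txt, c.txt, d.txt, e.txt, f.txt} staged={b.txt}
After op 18 (git add f.txt): modified={a.txt, b.txt, c.txt, d.txt, e.txt} staged={b.txt, f.txt}
After op 19 (git commit): modified={a.txt, b.txt, c.txt, d.txt, e.txt} staged={none}
After op 20 (git add c.txt): modified={a.txt, b.txt, d.txt, e.txt} staged={c.txt}
After op 21 (modify d.txt): modified={a.txt, b.txt, d.txt, e.txt} staged={c.txt}
After op 22 (git add a.txt): modified={b.txt, d.txt, e.txt} staged={a.txt, c.txt}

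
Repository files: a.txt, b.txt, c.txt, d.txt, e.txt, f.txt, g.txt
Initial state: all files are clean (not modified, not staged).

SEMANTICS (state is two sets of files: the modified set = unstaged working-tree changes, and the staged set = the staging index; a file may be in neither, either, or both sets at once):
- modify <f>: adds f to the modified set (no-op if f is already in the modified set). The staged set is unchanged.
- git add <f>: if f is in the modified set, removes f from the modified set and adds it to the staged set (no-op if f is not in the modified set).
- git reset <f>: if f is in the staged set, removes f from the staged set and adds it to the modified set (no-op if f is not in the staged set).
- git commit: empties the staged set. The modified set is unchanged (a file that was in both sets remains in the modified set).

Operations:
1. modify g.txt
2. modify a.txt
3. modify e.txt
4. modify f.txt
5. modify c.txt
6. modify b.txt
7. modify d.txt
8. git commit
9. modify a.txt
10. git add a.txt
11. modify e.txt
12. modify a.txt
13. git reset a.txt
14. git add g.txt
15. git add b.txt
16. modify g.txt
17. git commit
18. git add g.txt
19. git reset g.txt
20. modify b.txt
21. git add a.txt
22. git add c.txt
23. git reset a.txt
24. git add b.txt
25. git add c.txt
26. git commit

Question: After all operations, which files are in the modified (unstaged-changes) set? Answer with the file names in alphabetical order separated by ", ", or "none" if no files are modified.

Answer: a.txt, d.txt, e.txt, f.txt, g.txt

Derivation:
After op 1 (modify g.txt): modified={g.txt} staged={none}
After op 2 (modify a.txt): modified={a.txt, g.txt} staged={none}
After op 3 (modify e.txt): modified={a.txt, e.txt, g.txt} staged={none}
After op 4 (modify f.txt): modified={a.txt, e.txt, f.txt, g.txt} staged={none}
After op 5 (modify c.txt): modified={a.txt, c.txt, e.txt, f.txt, g.txt} staged={none}
After op 6 (modify b.txt): modified={a.txt, b.txt, c.txt, e.txt, f.txt, g.txt} staged={none}
After op 7 (modify d.txt): modified={a.txt, b.txt, c.txt, d.txt, e.txt, f.txt, g.txt} staged={none}
After op 8 (git commit): modified={a.txt, b.txt, c.txt, d.txt, e.txt, f.txt, g.txt} staged={none}
After op 9 (modify a.txt): modified={a.txt, b.txt, c.txt, d.txt, e.txt, f.txt, g.txt} staged={none}
After op 10 (git add a.txt): modified={b.txt, c.txt, d.txt, e.txt, f.txt, g.txt} staged={a.txt}
After op 11 (modify e.txt): modified={b.txt, c.txt, d.txt, e.txt, f.txt, g.txt} staged={a.txt}
After op 12 (modify a.txt): modified={a.txt, b.txt, c.txt, d.txt, e.txt, f.txt, g.txt} staged={a.txt}
After op 13 (git reset a.txt): modified={a.txt, b.txt, c.txt, d.txt, e.txt, f.txt, g.txt} staged={none}
After op 14 (git add g.txt): modified={a.txt, b.txt, c.txt, d.txt, e.txt, f.txt} staged={g.txt}
After op 15 (git add b.txt): modified={a.txt, c.txt, d.txt, e.txt, f.txt} staged={b.txt, g.txt}
After op 16 (modify g.txt): modified={a.txt, c.txt, d.txt, e.txt, f.txt, g.txt} staged={b.txt, g.txt}
After op 17 (git commit): modified={a.txt, c.txt, d.txt, e.txt, f.txt, g.txt} staged={none}
After op 18 (git add g.txt): modified={a.txt, c.txt, d.txt, e.txt, f.txt} staged={g.txt}
After op 19 (git reset g.txt): modified={a.txt, c.txt, d.txt, e.txt, f.txt, g.txt} staged={none}
After op 20 (modify b.txt): modified={a.txt, b.txt, c.txt, d.txt, e.txt, f.txt, g.txt} staged={none}
After op 21 (git add a.txt): modified={b.txt, c.txt, d.txt, e.txt, f.txt, g.txt} staged={a.txt}
After op 22 (git add c.txt): modified={b.txt, d.txt, e.txt, f.txt, g.txt} staged={a.txt, c.txt}
After op 23 (git reset a.txt): modified={a.txt, b.txt, d.txt, e.txt, f.txt, g.txt} staged={c.txt}
After op 24 (git add b.txt): modified={a.txt, d.txt, e.txt, f.txt, g.txt} staged={b.txt, c.txt}
After op 25 (git add c.txt): modified={a.txt, d.txt, e.txt, f.txt, g.txt} staged={b.txt, c.txt}
After op 26 (git commit): modified={a.txt, d.txt, e.txt, f.txt, g.txt} staged={none}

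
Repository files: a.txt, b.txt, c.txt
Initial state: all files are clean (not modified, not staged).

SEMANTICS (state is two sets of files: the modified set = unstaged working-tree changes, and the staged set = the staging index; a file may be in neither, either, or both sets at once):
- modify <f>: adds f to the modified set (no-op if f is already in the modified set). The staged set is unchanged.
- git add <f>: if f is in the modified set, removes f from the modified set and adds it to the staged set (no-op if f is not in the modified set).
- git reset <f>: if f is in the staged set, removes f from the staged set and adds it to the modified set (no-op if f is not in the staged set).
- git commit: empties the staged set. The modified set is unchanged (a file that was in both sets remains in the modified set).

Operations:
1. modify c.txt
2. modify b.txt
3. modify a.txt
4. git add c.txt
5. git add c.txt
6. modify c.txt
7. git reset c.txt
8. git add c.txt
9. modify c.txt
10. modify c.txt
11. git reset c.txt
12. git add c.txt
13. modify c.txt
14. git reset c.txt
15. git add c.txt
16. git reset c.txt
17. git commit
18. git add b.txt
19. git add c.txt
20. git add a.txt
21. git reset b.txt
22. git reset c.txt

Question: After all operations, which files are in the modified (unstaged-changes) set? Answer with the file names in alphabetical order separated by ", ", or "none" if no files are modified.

Answer: b.txt, c.txt

Derivation:
After op 1 (modify c.txt): modified={c.txt} staged={none}
After op 2 (modify b.txt): modified={b.txt, c.txt} staged={none}
After op 3 (modify a.txt): modified={a.txt, b.txt, c.txt} staged={none}
After op 4 (git add c.txt): modified={a.txt, b.txt} staged={c.txt}
After op 5 (git add c.txt): modified={a.txt, b.txt} staged={c.txt}
After op 6 (modify c.txt): modified={a.txt, b.txt, c.txt} staged={c.txt}
After op 7 (git reset c.txt): modified={a.txt, b.txt, c.txt} staged={none}
After op 8 (git add c.txt): modified={a.txt, b.txt} staged={c.txt}
After op 9 (modify c.txt): modified={a.txt, b.txt, c.txt} staged={c.txt}
After op 10 (modify c.txt): modified={a.txt, b.txt, c.txt} staged={c.txt}
After op 11 (git reset c.txt): modified={a.txt, b.txt, c.txt} staged={none}
After op 12 (git add c.txt): modified={a.txt, b.txt} staged={c.txt}
After op 13 (modify c.txt): modified={a.txt, b.txt, c.txt} staged={c.txt}
After op 14 (git reset c.txt): modified={a.txt, b.txt, c.txt} staged={none}
After op 15 (git add c.txt): modified={a.txt, b.txt} staged={c.txt}
After op 16 (git reset c.txt): modified={a.txt, b.txt, c.txt} staged={none}
After op 17 (git commit): modified={a.txt, b.txt, c.txt} staged={none}
After op 18 (git add b.txt): modified={a.txt, c.txt} staged={b.txt}
After op 19 (git add c.txt): modified={a.txt} staged={b.txt, c.txt}
After op 20 (git add a.txt): modified={none} staged={a.txt, b.txt, c.txt}
After op 21 (git reset b.txt): modified={b.txt} staged={a.txt, c.txt}
After op 22 (git reset c.txt): modified={b.txt, c.txt} staged={a.txt}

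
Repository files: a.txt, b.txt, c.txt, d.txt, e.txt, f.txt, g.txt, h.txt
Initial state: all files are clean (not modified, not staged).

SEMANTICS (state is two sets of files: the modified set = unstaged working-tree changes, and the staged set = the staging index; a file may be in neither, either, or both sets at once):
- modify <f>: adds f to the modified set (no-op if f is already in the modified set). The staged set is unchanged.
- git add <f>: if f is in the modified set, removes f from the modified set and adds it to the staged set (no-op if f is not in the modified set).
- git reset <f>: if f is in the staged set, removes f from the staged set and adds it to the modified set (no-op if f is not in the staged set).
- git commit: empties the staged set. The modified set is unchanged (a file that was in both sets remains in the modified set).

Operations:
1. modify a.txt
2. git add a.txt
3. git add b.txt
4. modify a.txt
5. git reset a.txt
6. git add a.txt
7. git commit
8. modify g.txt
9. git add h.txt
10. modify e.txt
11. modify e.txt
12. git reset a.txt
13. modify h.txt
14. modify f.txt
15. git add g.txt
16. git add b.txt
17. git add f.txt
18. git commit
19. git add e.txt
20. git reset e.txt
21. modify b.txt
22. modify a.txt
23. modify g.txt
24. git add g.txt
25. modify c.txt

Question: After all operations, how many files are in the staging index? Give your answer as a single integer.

Answer: 1

Derivation:
After op 1 (modify a.txt): modified={a.txt} staged={none}
After op 2 (git add a.txt): modified={none} staged={a.txt}
After op 3 (git add b.txt): modified={none} staged={a.txt}
After op 4 (modify a.txt): modified={a.txt} staged={a.txt}
After op 5 (git reset a.txt): modified={a.txt} staged={none}
After op 6 (git add a.txt): modified={none} staged={a.txt}
After op 7 (git commit): modified={none} staged={none}
After op 8 (modify g.txt): modified={g.txt} staged={none}
After op 9 (git add h.txt): modified={g.txt} staged={none}
After op 10 (modify e.txt): modified={e.txt, g.txt} staged={none}
After op 11 (modify e.txt): modified={e.txt, g.txt} staged={none}
After op 12 (git reset a.txt): modified={e.txt, g.txt} staged={none}
After op 13 (modify h.txt): modified={e.txt, g.txt, h.txt} staged={none}
After op 14 (modify f.txt): modified={e.txt, f.txt, g.txt, h.txt} staged={none}
After op 15 (git add g.txt): modified={e.txt, f.txt, h.txt} staged={g.txt}
After op 16 (git add b.txt): modified={e.txt, f.txt, h.txt} staged={g.txt}
After op 17 (git add f.txt): modified={e.txt, h.txt} staged={f.txt, g.txt}
After op 18 (git commit): modified={e.txt, h.txt} staged={none}
After op 19 (git add e.txt): modified={h.txt} staged={e.txt}
After op 20 (git reset e.txt): modified={e.txt, h.txt} staged={none}
After op 21 (modify b.txt): modified={b.txt, e.txt, h.txt} staged={none}
After op 22 (modify a.txt): modified={a.txt, b.txt, e.txt, h.txt} staged={none}
After op 23 (modify g.txt): modified={a.txt, b.txt, e.txt, g.txt, h.txt} staged={none}
After op 24 (git add g.txt): modified={a.txt, b.txt, e.txt, h.txt} staged={g.txt}
After op 25 (modify c.txt): modified={a.txt, b.txt, c.txt, e.txt, h.txt} staged={g.txt}
Final staged set: {g.txt} -> count=1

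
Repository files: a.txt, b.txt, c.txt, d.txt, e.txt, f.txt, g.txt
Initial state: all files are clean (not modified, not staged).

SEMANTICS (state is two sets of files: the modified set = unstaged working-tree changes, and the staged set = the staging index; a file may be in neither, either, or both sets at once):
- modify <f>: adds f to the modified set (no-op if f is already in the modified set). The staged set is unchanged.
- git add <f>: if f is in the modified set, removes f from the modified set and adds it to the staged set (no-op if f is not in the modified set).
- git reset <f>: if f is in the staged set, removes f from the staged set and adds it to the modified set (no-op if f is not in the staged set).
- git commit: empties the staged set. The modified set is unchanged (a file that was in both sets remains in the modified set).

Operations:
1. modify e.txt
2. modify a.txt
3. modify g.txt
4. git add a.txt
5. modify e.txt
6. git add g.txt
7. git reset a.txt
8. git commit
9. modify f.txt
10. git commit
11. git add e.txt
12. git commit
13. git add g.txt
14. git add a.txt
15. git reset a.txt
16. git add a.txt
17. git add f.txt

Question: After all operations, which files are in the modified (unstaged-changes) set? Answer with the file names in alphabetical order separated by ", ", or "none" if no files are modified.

Answer: none

Derivation:
After op 1 (modify e.txt): modified={e.txt} staged={none}
After op 2 (modify a.txt): modified={a.txt, e.txt} staged={none}
After op 3 (modify g.txt): modified={a.txt, e.txt, g.txt} staged={none}
After op 4 (git add a.txt): modified={e.txt, g.txt} staged={a.txt}
After op 5 (modify e.txt): modified={e.txt, g.txt} staged={a.txt}
After op 6 (git add g.txt): modified={e.txt} staged={a.txt, g.txt}
After op 7 (git reset a.txt): modified={a.txt, e.txt} staged={g.txt}
After op 8 (git commit): modified={a.txt, e.txt} staged={none}
After op 9 (modify f.txt): modified={a.txt, e.txt, f.txt} staged={none}
After op 10 (git commit): modified={a.txt, e.txt, f.txt} staged={none}
After op 11 (git add e.txt): modified={a.txt, f.txt} staged={e.txt}
After op 12 (git commit): modified={a.txt, f.txt} staged={none}
After op 13 (git add g.txt): modified={a.txt, f.txt} staged={none}
After op 14 (git add a.txt): modified={f.txt} staged={a.txt}
After op 15 (git reset a.txt): modified={a.txt, f.txt} staged={none}
After op 16 (git add a.txt): modified={f.txt} staged={a.txt}
After op 17 (git add f.txt): modified={none} staged={a.txt, f.txt}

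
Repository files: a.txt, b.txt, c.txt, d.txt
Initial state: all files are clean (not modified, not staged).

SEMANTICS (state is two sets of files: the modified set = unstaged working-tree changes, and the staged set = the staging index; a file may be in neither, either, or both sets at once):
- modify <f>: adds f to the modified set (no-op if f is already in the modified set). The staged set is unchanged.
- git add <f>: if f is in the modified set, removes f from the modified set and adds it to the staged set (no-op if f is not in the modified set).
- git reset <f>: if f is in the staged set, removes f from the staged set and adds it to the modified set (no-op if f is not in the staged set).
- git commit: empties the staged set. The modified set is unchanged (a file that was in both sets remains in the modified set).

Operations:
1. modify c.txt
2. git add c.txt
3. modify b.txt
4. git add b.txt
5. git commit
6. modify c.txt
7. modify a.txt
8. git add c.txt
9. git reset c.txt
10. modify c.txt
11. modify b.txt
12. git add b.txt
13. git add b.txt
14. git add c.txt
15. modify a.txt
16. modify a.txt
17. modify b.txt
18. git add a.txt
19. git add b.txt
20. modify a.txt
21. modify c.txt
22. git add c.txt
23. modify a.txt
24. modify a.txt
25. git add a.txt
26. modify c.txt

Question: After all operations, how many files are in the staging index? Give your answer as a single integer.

Answer: 3

Derivation:
After op 1 (modify c.txt): modified={c.txt} staged={none}
After op 2 (git add c.txt): modified={none} staged={c.txt}
After op 3 (modify b.txt): modified={b.txt} staged={c.txt}
After op 4 (git add b.txt): modified={none} staged={b.txt, c.txt}
After op 5 (git commit): modified={none} staged={none}
After op 6 (modify c.txt): modified={c.txt} staged={none}
After op 7 (modify a.txt): modified={a.txt, c.txt} staged={none}
After op 8 (git add c.txt): modified={a.txt} staged={c.txt}
After op 9 (git reset c.txt): modified={a.txt, c.txt} staged={none}
After op 10 (modify c.txt): modified={a.txt, c.txt} staged={none}
After op 11 (modify b.txt): modified={a.txt, b.txt, c.txt} staged={none}
After op 12 (git add b.txt): modified={a.txt, c.txt} staged={b.txt}
After op 13 (git add b.txt): modified={a.txt, c.txt} staged={b.txt}
After op 14 (git add c.txt): modified={a.txt} staged={b.txt, c.txt}
After op 15 (modify a.txt): modified={a.txt} staged={b.txt, c.txt}
After op 16 (modify a.txt): modified={a.txt} staged={b.txt, c.txt}
After op 17 (modify b.txt): modified={a.txt, b.txt} staged={b.txt, c.txt}
After op 18 (git add a.txt): modified={b.txt} staged={a.txt, b.txt, c.txt}
After op 19 (git add b.txt): modified={none} staged={a.txt, b.txt, c.txt}
After op 20 (modify a.txt): modified={a.txt} staged={a.txt, b.txt, c.txt}
After op 21 (modify c.txt): modified={a.txt, c.txt} staged={a.txt, b.txt, c.txt}
After op 22 (git add c.txt): modified={a.txt} staged={a.txt, b.txt, c.txt}
After op 23 (modify a.txt): modified={a.txt} staged={a.txt, b.txt, c.txt}
After op 24 (modify a.txt): modified={a.txt} staged={a.txt, b.txt, c.txt}
After op 25 (git add a.txt): modified={none} staged={a.txt, b.txt, c.txt}
After op 26 (modify c.txt): modified={c.txt} staged={a.txt, b.txt, c.txt}
Final staged set: {a.txt, b.txt, c.txt} -> count=3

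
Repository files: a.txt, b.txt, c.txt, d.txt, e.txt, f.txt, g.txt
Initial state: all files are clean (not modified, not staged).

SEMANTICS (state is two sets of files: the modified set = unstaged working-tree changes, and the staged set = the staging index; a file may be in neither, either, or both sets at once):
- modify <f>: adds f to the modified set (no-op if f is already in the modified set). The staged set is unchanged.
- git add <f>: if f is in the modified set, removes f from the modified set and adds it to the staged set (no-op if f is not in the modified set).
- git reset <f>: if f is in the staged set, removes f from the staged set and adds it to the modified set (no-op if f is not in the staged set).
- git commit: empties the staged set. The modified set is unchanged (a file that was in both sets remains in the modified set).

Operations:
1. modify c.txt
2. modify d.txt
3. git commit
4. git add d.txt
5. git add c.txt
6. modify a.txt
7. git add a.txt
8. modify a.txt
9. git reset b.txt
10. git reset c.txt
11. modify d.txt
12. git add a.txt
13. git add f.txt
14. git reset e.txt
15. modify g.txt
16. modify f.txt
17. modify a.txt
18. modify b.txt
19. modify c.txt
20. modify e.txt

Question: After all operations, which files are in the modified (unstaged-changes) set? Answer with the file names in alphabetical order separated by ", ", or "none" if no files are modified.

Answer: a.txt, b.txt, c.txt, d.txt, e.txt, f.txt, g.txt

Derivation:
After op 1 (modify c.txt): modified={c.txt} staged={none}
After op 2 (modify d.txt): modified={c.txt, d.txt} staged={none}
After op 3 (git commit): modified={c.txt, d.txt} staged={none}
After op 4 (git add d.txt): modified={c.txt} staged={d.txt}
After op 5 (git add c.txt): modified={none} staged={c.txt, d.txt}
After op 6 (modify a.txt): modified={a.txt} staged={c.txt, d.txt}
After op 7 (git add a.txt): modified={none} staged={a.txt, c.txt, d.txt}
After op 8 (modify a.txt): modified={a.txt} staged={a.txt, c.txt, d.txt}
After op 9 (git reset b.txt): modified={a.txt} staged={a.txt, c.txt, d.txt}
After op 10 (git reset c.txt): modified={a.txt, c.txt} staged={a.txt, d.txt}
After op 11 (modify d.txt): modified={a.txt, c.txt, d.txt} staged={a.txt, d.txt}
After op 12 (git add a.txt): modified={c.txt, d.txt} staged={a.txt, d.txt}
After op 13 (git add f.txt): modified={c.txt, d.txt} staged={a.txt, d.txt}
After op 14 (git reset e.txt): modified={c.txt, d.txt} staged={a.txt, d.txt}
After op 15 (modify g.txt): modified={c.txt, d.txt, g.txt} staged={a.txt, d.txt}
After op 16 (modify f.txt): modified={c.txt, d.txt, f.txt, g.txt} staged={a.txt, d.txt}
After op 17 (modify a.txt): modified={a.txt, c.txt, d.txt, f.txt, g.txt} staged={a.txt, d.txt}
After op 18 (modify b.txt): modified={a.txt, b.txt, c.txt, d.txt, f.txt, g.txt} staged={a.txt, d.txt}
After op 19 (modify c.txt): modified={a.txt, b.txt, c.txt, d.txt, f.txt, g.txt} staged={a.txt, d.txt}
After op 20 (modify e.txt): modified={a.txt, b.txt, c.txt, d.txt, e.txt, f.txt, g.txt} staged={a.txt, d.txt}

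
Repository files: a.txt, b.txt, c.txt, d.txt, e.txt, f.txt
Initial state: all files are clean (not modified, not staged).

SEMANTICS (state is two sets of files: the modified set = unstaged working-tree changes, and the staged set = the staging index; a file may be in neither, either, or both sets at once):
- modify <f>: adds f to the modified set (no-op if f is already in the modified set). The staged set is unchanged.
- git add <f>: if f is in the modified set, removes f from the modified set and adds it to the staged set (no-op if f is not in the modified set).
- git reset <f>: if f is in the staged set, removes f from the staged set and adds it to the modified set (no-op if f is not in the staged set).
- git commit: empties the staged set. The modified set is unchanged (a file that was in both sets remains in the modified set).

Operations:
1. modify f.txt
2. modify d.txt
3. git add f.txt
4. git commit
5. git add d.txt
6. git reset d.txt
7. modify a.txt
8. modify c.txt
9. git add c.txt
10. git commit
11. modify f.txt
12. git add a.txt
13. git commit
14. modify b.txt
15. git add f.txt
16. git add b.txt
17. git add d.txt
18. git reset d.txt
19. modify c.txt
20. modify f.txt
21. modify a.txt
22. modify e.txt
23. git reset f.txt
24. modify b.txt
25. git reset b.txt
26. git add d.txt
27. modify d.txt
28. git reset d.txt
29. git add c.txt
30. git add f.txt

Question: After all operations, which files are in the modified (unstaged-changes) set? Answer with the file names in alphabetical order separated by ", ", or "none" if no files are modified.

After op 1 (modify f.txt): modified={f.txt} staged={none}
After op 2 (modify d.txt): modified={d.txt, f.txt} staged={none}
After op 3 (git add f.txt): modified={d.txt} staged={f.txt}
After op 4 (git commit): modified={d.txt} staged={none}
After op 5 (git add d.txt): modified={none} staged={d.txt}
After op 6 (git reset d.txt): modified={d.txt} staged={none}
After op 7 (modify a.txt): modified={a.txt, d.txt} staged={none}
After op 8 (modify c.txt): modified={a.txt, c.txt, d.txt} staged={none}
After op 9 (git add c.txt): modified={a.txt, d.txt} staged={c.txt}
After op 10 (git commit): modified={a.txt, d.txt} staged={none}
After op 11 (modify f.txt): modified={a.txt, d.txt, f.txt} staged={none}
After op 12 (git add a.txt): modified={d.txt, f.txt} staged={a.txt}
After op 13 (git commit): modified={d.txt, f.txt} staged={none}
After op 14 (modify b.txt): modified={b.txt, d.txt, f.txt} staged={none}
After op 15 (git add f.txt): modified={b.txt, d.txt} staged={f.txt}
After op 16 (git add b.txt): modified={d.txt} staged={b.txt, f.txt}
After op 17 (git add d.txt): modified={none} staged={b.txt, d.txt, f.txt}
After op 18 (git reset d.txt): modified={d.txt} staged={b.txt, f.txt}
After op 19 (modify c.txt): modified={c.txt, d.txt} staged={b.txt, f.txt}
After op 20 (modify f.txt): modified={c.txt, d.txt, f.txt} staged={b.txt, f.txt}
After op 21 (modify a.txt): modified={a.txt, c.txt, d.txt, f.txt} staged={b.txt, f.txt}
After op 22 (modify e.txt): modified={a.txt, c.txt, d.txt, e.txt, f.txt} staged={b.txt, f.txt}
After op 23 (git reset f.txt): modified={a.txt, c.txt, d.txt, e.txt, f.txt} staged={b.txt}
After op 24 (modify b.txt): modified={a.txt, b.txt, c.txt, d.txt, e.txt, f.txt} staged={b.txt}
After op 25 (git reset b.txt): modified={a.txt, b.txt, c.txt, d.txt, e.txt, f.txt} staged={none}
After op 26 (git add d.txt): modified={a.txt, b.txt, c.txt, e.txt, f.txt} staged={d.txt}
After op 27 (modify d.txt): modified={a.txt, b.txt, c.txt, d.txt, e.txt, f.txt} staged={d.txt}
After op 28 (git reset d.txt): modified={a.txt, b.txt, c.txt, d.txt, e.txt, f.txt} staged={none}
After op 29 (git add c.txt): modified={a.txt, b.txt, d.txt, e.txt, f.txt} staged={c.txt}
After op 30 (git add f.txt): modified={a.txt, b.txt, d.txt, e.txt} staged={c.txt, f.txt}

Answer: a.txt, b.txt, d.txt, e.txt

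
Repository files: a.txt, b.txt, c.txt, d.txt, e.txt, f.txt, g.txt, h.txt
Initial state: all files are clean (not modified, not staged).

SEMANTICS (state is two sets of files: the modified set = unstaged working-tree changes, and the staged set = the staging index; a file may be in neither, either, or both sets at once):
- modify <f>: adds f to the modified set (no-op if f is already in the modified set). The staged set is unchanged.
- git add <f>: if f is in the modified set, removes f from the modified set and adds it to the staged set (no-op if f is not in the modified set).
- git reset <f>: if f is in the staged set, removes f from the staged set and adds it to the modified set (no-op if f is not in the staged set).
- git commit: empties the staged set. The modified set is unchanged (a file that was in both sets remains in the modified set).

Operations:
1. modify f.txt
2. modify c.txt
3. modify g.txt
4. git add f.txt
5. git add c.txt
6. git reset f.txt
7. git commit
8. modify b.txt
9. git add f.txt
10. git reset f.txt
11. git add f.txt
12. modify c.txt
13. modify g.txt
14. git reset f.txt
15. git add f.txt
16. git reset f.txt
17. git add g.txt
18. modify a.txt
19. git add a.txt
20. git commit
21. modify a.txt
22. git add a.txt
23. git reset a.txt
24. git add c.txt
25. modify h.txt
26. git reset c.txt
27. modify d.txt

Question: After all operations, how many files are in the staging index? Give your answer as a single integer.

After op 1 (modify f.txt): modified={f.txt} staged={none}
After op 2 (modify c.txt): modified={c.txt, f.txt} staged={none}
After op 3 (modify g.txt): modified={c.txt, f.txt, g.txt} staged={none}
After op 4 (git add f.txt): modified={c.txt, g.txt} staged={f.txt}
After op 5 (git add c.txt): modified={g.txt} staged={c.txt, f.txt}
After op 6 (git reset f.txt): modified={f.txt, g.txt} staged={c.txt}
After op 7 (git commit): modified={f.txt, g.txt} staged={none}
After op 8 (modify b.txt): modified={b.txt, f.txt, g.txt} staged={none}
After op 9 (git add f.txt): modified={b.txt, g.txt} staged={f.txt}
After op 10 (git reset f.txt): modified={b.txt, f.txt, g.txt} staged={none}
After op 11 (git add f.txt): modified={b.txt, g.txt} staged={f.txt}
After op 12 (modify c.txt): modified={b.txt, c.txt, g.txt} staged={f.txt}
After op 13 (modify g.txt): modified={b.txt, c.txt, g.txt} staged={f.txt}
After op 14 (git reset f.txt): modified={b.txt, c.txt, f.txt, g.txt} staged={none}
After op 15 (git add f.txt): modified={b.txt, c.txt, g.txt} staged={f.txt}
After op 16 (git reset f.txt): modified={b.txt, c.txt, f.txt, g.txt} staged={none}
After op 17 (git add g.txt): modified={b.txt, c.txt, f.txt} staged={g.txt}
After op 18 (modify a.txt): modified={a.txt, b.txt, c.txt, f.txt} staged={g.txt}
After op 19 (git add a.txt): modified={b.txt, c.txt, f.txt} staged={a.txt, g.txt}
After op 20 (git commit): modified={b.txt, c.txt, f.txt} staged={none}
After op 21 (modify a.txt): modified={a.txt, b.txt, c.txt, f.txt} staged={none}
After op 22 (git add a.txt): modified={b.txt, c.txt, f.txt} staged={a.txt}
After op 23 (git reset a.txt): modified={a.txt, b.txt, c.txt, f.txt} staged={none}
After op 24 (git add c.txt): modified={a.txt, b.txt, f.txt} staged={c.txt}
After op 25 (modify h.txt): modified={a.txt, b.txt, f.txt, h.txt} staged={c.txt}
After op 26 (git reset c.txt): modified={a.txt, b.txt, c.txt, f.txt, h.txt} staged={none}
After op 27 (modify d.txt): modified={a.txt, b.txt, c.txt, d.txt, f.txt, h.txt} staged={none}
Final staged set: {none} -> count=0

Answer: 0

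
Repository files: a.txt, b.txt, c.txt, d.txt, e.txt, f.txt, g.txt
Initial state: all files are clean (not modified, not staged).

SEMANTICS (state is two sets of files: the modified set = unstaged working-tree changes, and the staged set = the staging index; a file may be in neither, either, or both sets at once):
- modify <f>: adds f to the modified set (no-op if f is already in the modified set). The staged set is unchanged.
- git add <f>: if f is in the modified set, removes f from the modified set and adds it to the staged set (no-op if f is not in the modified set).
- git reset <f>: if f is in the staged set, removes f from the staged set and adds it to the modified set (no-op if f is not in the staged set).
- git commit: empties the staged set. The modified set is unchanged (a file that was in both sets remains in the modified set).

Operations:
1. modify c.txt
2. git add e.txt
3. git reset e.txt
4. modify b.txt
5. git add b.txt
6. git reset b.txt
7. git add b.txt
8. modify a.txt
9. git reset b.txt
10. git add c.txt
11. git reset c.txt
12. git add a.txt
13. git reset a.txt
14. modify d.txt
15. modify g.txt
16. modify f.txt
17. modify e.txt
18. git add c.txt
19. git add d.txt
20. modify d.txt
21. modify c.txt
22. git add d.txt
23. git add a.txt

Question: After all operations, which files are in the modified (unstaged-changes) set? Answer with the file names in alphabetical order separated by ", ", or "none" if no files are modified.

Answer: b.txt, c.txt, e.txt, f.txt, g.txt

Derivation:
After op 1 (modify c.txt): modified={c.txt} staged={none}
After op 2 (git add e.txt): modified={c.txt} staged={none}
After op 3 (git reset e.txt): modified={c.txt} staged={none}
After op 4 (modify b.txt): modified={b.txt, c.txt} staged={none}
After op 5 (git add b.txt): modified={c.txt} staged={b.txt}
After op 6 (git reset b.txt): modified={b.txt, c.txt} staged={none}
After op 7 (git add b.txt): modified={c.txt} staged={b.txt}
After op 8 (modify a.txt): modified={a.txt, c.txt} staged={b.txt}
After op 9 (git reset b.txt): modified={a.txt, b.txt, c.txt} staged={none}
After op 10 (git add c.txt): modified={a.txt, b.txt} staged={c.txt}
After op 11 (git reset c.txt): modified={a.txt, b.txt, c.txt} staged={none}
After op 12 (git add a.txt): modified={b.txt, c.txt} staged={a.txt}
After op 13 (git reset a.txt): modified={a.txt, b.txt, c.txt} staged={none}
After op 14 (modify d.txt): modified={a.txt, b.txt, c.txt, d.txt} staged={none}
After op 15 (modify g.txt): modified={a.txt, b.txt, c.txt, d.txt, g.txt} staged={none}
After op 16 (modify f.txt): modified={a.txt, b.txt, c.txt, d.txt, f.txt, g.txt} staged={none}
After op 17 (modify e.txt): modified={a.txt, b.txt, c.txt, d.txt, e.txt, f.txt, g.txt} staged={none}
After op 18 (git add c.txt): modified={a.txt, b.txt, d.txt, e.txt, f.txt, g.txt} staged={c.txt}
After op 19 (git add d.txt): modified={a.txt, b.txt, e.txt, f.txt, g.txt} staged={c.txt, d.txt}
After op 20 (modify d.txt): modified={a.txt, b.txt, d.txt, e.txt, f.txt, g.txt} staged={c.txt, d.txt}
After op 21 (modify c.txt): modified={a.txt, b.txt, c.txt, d.txt, e.txt, f.txt, g.txt} staged={c.txt, d.txt}
After op 22 (git add d.txt): modified={a.txt, b.txt, c.txt, e.txt, f.txt, g.txt} staged={c.txt, d.txt}
After op 23 (git add a.txt): modified={b.txt, c.txt, e.txt, f.txt, g.txt} staged={a.txt, c.txt, d.txt}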